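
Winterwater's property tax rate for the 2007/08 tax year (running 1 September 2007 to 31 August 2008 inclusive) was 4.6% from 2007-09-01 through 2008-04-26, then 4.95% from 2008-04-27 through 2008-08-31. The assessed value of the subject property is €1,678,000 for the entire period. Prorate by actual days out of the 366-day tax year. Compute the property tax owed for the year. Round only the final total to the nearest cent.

€79,225.90

2007-09-01 to 2008-04-26: 239 days at 4.6% → €1,678,000 × 4.6% × 239/366 = €50,404.1858
2008-04-27 to 2008-08-31: 127 days at 4.95% → €1,678,000 × 4.95% × 127/366 = €28,821.7131
Total = €79,225.8989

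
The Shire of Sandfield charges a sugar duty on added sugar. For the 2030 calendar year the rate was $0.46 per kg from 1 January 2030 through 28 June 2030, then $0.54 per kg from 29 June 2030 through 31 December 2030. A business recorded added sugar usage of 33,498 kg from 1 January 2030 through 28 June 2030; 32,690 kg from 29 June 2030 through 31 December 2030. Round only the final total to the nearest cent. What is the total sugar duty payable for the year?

$33061.68

1 January – 28 June 2030: 33,498 kg at $0.46/kg → $15409.08
29 June – 31 December 2030: 32,690 kg at $0.54/kg → $17652.60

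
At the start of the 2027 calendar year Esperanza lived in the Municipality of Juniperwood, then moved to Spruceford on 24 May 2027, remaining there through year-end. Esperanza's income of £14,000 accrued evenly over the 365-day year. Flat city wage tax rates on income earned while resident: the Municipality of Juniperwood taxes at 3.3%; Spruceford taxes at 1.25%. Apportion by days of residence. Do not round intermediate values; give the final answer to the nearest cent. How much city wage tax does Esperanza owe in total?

£287.44

The Municipality of Juniperwood, 1 January – 23 May 2027: 143 days → £14,000 × 3.3% × 143/365 = £181.0027
Spruceford, 24 May – 31 December 2027: 222 days → £14,000 × 1.25% × 222/365 = £106.4384
Total = £287.4411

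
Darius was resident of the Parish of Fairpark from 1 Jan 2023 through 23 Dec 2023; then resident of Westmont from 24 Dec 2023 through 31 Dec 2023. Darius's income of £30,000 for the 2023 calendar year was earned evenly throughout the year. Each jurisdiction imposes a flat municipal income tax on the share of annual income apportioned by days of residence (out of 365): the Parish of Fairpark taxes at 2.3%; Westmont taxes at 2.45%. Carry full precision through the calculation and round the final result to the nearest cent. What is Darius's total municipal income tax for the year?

£690.99

The Parish of Fairpark, 1 Jan – 23 Dec 2023: 357 days → £30,000 × 2.3% × 357/365 = £674.8767
Westmont, 24 Dec – 31 Dec 2023: 8 days → £30,000 × 2.45% × 8/365 = £16.1096
Total = £690.9863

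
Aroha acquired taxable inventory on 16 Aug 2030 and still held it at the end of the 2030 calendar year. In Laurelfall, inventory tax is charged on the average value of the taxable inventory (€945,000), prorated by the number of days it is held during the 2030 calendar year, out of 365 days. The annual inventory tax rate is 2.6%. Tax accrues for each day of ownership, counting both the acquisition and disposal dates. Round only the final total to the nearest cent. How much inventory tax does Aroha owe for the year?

Days held (16 Aug – 31 Dec 2030): 138 out of 365
Tax = €945,000 × 2.6% × 138/365 = €9,289.4795

€9,289.48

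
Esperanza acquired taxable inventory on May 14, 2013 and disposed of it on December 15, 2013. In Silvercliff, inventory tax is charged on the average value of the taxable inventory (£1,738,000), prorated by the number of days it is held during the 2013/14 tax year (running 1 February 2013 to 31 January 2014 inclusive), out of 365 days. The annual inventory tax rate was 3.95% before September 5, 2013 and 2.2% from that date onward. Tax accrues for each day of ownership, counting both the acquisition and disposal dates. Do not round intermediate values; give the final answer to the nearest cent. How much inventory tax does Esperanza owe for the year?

£32,126.81

May 14 – September 4, 2013: 114 days at 3.95% → £1,738,000 × 3.95% × 114/365 = £21,441.6822
September 5 – December 15, 2013: 102 days at 2.2% → £1,738,000 × 2.2% × 102/365 = £10,685.1288
Total = £32,126.8110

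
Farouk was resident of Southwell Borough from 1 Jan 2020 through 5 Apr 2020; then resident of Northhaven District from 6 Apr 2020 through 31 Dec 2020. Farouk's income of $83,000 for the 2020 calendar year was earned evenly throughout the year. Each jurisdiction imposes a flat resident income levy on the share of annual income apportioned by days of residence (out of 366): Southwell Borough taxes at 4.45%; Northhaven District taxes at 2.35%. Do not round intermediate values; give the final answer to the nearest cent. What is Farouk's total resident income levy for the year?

$2,407.68

Southwell Borough, 1 Jan – 5 Apr 2020: 96 days → $83,000 × 4.45% × 96/366 = $968.7869
Northhaven District, 6 Apr – 31 Dec 2020: 270 days → $83,000 × 2.35% × 270/366 = $1,438.8934
Total = $2,407.6803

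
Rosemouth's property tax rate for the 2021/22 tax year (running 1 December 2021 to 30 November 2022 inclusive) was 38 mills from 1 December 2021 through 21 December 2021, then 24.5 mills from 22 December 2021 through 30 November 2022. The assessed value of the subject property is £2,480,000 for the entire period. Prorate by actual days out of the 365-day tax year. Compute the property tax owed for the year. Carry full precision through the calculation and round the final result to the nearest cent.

£62,686.25

1 December – 21 December 2021: 21 days at 38 mills → £2,480,000 × 3.8% × 21/365 = £5,422.0274
22 December 2021 – 30 November 2022: 344 days at 24.5 mills → £2,480,000 × 2.45% × 344/365 = £57,264.2192
Total = £62,686.2466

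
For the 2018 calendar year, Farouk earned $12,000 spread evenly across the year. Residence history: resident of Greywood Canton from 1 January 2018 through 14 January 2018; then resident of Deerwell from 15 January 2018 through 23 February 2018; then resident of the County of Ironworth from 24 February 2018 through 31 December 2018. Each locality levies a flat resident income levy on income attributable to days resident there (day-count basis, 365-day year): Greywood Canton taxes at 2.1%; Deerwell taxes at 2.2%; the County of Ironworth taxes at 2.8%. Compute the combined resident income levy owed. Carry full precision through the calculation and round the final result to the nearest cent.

$324.89

Greywood Canton, 1 January – 14 January 2018: 14 days → $12,000 × 2.1% × 14/365 = $9.6658
Deerwell, 15 January – 23 February 2018: 40 days → $12,000 × 2.2% × 40/365 = $28.9315
The County of Ironworth, 24 February – 31 December 2018: 311 days → $12,000 × 2.8% × 311/365 = $286.2904
Total = $324.8877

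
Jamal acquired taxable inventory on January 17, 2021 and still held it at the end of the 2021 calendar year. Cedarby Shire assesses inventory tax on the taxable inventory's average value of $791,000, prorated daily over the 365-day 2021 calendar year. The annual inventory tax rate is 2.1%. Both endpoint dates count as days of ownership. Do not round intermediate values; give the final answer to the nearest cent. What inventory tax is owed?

Days held (January 17 – December 31, 2021): 349 out of 365
Tax = $791,000 × 2.1% × 349/365 = $15,882.8466

$15,882.85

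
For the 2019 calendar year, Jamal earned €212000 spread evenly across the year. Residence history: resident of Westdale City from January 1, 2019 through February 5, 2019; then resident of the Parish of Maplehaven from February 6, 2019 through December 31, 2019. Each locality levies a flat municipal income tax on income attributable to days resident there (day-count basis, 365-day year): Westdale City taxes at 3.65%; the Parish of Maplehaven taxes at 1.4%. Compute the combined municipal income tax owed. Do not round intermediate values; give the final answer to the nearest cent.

€3438.47

Westdale City, January 1 – February 5, 2019: 36 days → €212000 × 3.65% × 36/365 = €763.2000
The Parish of Maplehaven, February 6 – December 31, 2019: 329 days → €212000 × 1.4% × 329/365 = €2675.2658
Total = €3438.4658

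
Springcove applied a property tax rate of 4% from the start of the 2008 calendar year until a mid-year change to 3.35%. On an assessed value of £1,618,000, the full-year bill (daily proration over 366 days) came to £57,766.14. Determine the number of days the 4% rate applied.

Let d = days at the first rate; then 366 − d days at the second rate.
£1,618,000 × [4%·d + 3.35%·(366−d)] / 366 = £57,766.14
Solving gives d = 124, so the new rate took effect on May 4, 2008.

124 days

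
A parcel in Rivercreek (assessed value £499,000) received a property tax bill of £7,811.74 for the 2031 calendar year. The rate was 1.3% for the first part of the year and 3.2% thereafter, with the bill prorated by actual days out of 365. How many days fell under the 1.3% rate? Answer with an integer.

Let d = days at the first rate; then 365 − d days at the second rate.
£499,000 × [1.3%·d + 3.2%·(365−d)] / 365 = £7,811.74
Solving gives d = 314, so the new rate took effect on November 11, 2031.

314 days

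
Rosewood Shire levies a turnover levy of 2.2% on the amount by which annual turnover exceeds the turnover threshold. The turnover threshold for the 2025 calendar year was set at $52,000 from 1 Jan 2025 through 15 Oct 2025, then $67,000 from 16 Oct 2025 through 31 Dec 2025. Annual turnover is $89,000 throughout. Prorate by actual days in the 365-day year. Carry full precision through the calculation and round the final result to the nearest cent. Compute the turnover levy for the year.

1 Jan – 15 Oct 2025: 288 days, exemption $52,000 → ($89,000 − $52,000) × 2.2% × 288/365 = $642.2795
16 Oct – 31 Dec 2025: 77 days, exemption $67,000 → ($89,000 − $67,000) × 2.2% × 77/365 = $102.1041
Total = $744.3836

$744.38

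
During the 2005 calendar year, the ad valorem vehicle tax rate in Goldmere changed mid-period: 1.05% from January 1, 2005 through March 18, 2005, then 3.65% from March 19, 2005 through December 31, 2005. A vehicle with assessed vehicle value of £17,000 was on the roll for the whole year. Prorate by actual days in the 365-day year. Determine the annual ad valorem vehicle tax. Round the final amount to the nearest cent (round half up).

£527.26

January 1 – March 18, 2005: 77 days at 1.05% → £17,000 × 1.05% × 77/365 = £37.6562
March 19 – December 31, 2005: 288 days at 3.65% → £17,000 × 3.65% × 288/365 = £489.6000
Total = £527.2562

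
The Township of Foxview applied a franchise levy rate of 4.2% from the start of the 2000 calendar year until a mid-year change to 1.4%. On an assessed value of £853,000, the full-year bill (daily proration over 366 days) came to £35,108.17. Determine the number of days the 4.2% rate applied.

Let d = days at the first rate; then 366 − d days at the second rate.
£853,000 × [4.2%·d + 1.4%·(366−d)] / 366 = £35,108.17
Solving gives d = 355, so the new rate took effect on 21 December 2000.

355 days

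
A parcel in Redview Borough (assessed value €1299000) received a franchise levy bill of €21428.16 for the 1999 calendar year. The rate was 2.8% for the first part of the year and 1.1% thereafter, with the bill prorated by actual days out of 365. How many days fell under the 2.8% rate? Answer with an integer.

118 days

Let d = days at the first rate; then 365 − d days at the second rate.
€1299000 × [2.8%·d + 1.1%·(365−d)] / 365 = €21428.16
Solving gives d = 118, so the new rate took effect on 29 Apr 1999.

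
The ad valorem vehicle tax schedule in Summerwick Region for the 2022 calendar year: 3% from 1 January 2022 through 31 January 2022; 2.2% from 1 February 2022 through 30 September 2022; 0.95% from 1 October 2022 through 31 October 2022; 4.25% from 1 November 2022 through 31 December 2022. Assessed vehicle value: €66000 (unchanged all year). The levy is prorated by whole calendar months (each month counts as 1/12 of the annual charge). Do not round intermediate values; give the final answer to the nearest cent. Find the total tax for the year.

€1652.75

1 January – 31 January 2022: 1 month at 3% → €66000 × 3% × 1/12 = €165.0000
1 February – 30 September 2022: 8 months at 2.2% → €66000 × 2.2% × 8/12 = €968.0000
1 October – 31 October 2022: 1 month at 0.95% → €66000 × 0.95% × 1/12 = €52.2500
1 November – 31 December 2022: 2 months at 4.25% → €66000 × 4.25% × 2/12 = €467.5000
Total = €1652.7500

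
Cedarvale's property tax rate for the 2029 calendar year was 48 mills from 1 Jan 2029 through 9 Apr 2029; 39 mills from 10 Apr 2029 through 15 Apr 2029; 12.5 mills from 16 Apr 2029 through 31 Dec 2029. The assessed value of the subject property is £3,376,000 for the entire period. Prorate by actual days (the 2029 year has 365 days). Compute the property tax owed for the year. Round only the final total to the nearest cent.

1 Jan – 9 Apr 2029: 99 days at 48 mills → £3,376,000 × 4.8% × 99/365 = £43,952.7452
10 Apr – 15 Apr 2029: 6 days at 39 mills → £3,376,000 × 3.9% × 6/365 = £2,164.3397
16 Apr – 31 Dec 2029: 260 days at 12.5 mills → £3,376,000 × 1.25% × 260/365 = £30,060.2740
Total = £76,177.3589

£76,177.36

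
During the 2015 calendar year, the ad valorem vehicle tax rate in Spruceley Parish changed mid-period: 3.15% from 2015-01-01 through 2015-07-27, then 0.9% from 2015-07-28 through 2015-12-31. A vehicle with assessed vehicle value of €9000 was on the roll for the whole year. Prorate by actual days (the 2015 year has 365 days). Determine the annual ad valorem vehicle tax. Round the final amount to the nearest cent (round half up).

2015-01-01 to 2015-07-27: 208 days at 3.15% → €9000 × 3.15% × 208/365 = €161.5562
2015-07-28 to 2015-12-31: 157 days at 0.9% → €9000 × 0.9% × 157/365 = €34.8411
Total = €196.3973

€196.40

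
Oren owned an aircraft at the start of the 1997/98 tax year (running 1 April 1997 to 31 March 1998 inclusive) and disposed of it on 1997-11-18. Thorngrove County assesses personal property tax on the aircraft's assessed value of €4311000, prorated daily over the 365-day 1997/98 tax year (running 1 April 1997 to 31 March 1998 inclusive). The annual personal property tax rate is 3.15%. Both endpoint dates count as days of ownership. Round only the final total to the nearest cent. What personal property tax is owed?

€86314.49

Days held (1997-04-01 to 1997-11-18): 232 out of 365
Tax = €4311000 × 3.15% × 232/365 = €86314.4877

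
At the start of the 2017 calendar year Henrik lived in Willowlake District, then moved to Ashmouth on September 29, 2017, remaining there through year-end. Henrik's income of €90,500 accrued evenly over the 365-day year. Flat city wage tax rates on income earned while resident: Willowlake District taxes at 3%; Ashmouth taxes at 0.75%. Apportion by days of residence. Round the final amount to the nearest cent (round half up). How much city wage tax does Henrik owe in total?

€2,190.60

Willowlake District, January 1 – September 28, 2017: 271 days → €90,500 × 3% × 271/365 = €2,015.7945
Ashmouth, September 29 – December 31, 2017: 94 days → €90,500 × 0.75% × 94/365 = €174.8014
Total = €2,190.5959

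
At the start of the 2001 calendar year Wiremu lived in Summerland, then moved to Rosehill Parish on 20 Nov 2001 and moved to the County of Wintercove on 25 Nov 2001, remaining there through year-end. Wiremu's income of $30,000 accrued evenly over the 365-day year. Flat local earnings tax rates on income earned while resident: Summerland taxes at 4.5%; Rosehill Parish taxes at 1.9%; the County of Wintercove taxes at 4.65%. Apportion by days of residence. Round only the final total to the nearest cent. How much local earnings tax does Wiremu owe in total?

Summerland, 1 Jan – 19 Nov 2001: 323 days → $30,000 × 4.5% × 323/365 = $1,194.6575
Rosehill Parish, 20 Nov – 24 Nov 2001: 5 days → $30,000 × 1.9% × 5/365 = $7.8082
The County of Wintercove, 25 Nov – 31 Dec 2001: 37 days → $30,000 × 4.65% × 37/365 = $141.4110
Total = $1,343.8767

$1,343.88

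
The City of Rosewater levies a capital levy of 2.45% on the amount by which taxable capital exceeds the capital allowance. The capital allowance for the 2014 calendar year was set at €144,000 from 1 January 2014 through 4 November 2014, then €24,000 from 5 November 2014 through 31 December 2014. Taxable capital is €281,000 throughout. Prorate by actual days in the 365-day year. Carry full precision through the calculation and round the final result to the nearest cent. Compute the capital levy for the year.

€3,815.62

1 January – 4 November 2014: 308 days, exemption €144,000 → (€281,000 − €144,000) × 2.45% × 308/365 = €2,832.3342
5 November – 31 December 2014: 57 days, exemption €24,000 → (€281,000 − €24,000) × 2.45% × 57/365 = €983.2890
Total = €3,815.6233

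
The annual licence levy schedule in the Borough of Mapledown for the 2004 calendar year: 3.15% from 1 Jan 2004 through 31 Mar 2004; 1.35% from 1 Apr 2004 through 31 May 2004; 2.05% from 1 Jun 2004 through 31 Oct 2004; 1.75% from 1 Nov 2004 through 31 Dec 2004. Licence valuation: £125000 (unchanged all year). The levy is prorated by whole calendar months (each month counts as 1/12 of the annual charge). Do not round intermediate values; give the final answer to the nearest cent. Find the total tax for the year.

£2697.92

1 Jan – 31 Mar 2004: 3 months at 3.15% → £125000 × 3.15% × 3/12 = £984.3750
1 Apr – 31 May 2004: 2 months at 1.35% → £125000 × 1.35% × 2/12 = £281.2500
1 Jun – 31 Oct 2004: 5 months at 2.05% → £125000 × 2.05% × 5/12 = £1067.7083
1 Nov – 31 Dec 2004: 2 months at 1.75% → £125000 × 1.75% × 2/12 = £364.5833
Total = £2697.9167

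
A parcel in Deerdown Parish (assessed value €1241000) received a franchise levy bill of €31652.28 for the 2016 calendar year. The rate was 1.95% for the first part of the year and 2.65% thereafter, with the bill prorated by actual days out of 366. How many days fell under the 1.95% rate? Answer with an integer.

Let d = days at the first rate; then 366 − d days at the second rate.
€1241000 × [1.95%·d + 2.65%·(366−d)] / 366 = €31652.28
Solving gives d = 52, so the new rate took effect on 22 Feb 2016.

52 days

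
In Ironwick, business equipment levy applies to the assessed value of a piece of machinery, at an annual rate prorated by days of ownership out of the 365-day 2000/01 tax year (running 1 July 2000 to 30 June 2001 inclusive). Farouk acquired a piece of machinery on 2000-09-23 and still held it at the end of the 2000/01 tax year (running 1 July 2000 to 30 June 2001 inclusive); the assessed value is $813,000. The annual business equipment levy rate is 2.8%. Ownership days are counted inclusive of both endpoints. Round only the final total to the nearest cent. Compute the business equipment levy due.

Days held (2000-09-23 to 2001-06-30): 281 out of 365
Tax = $813,000 × 2.8% × 281/365 = $17,525.1616

$17,525.16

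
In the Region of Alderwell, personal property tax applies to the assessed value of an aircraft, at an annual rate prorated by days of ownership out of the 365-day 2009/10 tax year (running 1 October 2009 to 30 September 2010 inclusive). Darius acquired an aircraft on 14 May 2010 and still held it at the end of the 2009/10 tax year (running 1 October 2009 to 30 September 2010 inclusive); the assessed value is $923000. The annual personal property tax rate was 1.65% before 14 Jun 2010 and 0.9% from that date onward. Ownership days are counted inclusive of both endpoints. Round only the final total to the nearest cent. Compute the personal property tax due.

$3774.18

14 May – 13 Jun 2010: 31 days at 1.65% → $923000 × 1.65% × 31/365 = $1293.4644
14 Jun – 30 Sep 2010: 109 days at 0.9% → $923000 × 0.9% × 109/365 = $2480.7205
Total = $3774.1849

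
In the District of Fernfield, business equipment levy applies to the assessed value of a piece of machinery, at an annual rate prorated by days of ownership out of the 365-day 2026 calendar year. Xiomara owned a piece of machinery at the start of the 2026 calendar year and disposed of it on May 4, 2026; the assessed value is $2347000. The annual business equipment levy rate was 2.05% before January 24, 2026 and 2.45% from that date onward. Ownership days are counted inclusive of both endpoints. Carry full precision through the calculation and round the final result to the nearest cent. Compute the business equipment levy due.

$18943.18

January 1 – January 23, 2026: 23 days at 2.05% → $2347000 × 2.05% × 23/365 = $3031.8096
January 24 – May 4, 2026: 101 days at 2.45% → $2347000 × 2.45% × 101/365 = $15911.3740
Total = $18943.1836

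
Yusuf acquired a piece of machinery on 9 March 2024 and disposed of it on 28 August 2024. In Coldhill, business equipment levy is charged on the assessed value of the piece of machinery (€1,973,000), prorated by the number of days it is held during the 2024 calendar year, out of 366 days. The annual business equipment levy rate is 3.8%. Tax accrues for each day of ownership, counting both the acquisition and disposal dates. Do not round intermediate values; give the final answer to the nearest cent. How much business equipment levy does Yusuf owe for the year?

€35,438.53

Days held (9 March – 28 August 2024): 173 out of 366
Tax = €1,973,000 × 3.8% × 173/366 = €35,438.5301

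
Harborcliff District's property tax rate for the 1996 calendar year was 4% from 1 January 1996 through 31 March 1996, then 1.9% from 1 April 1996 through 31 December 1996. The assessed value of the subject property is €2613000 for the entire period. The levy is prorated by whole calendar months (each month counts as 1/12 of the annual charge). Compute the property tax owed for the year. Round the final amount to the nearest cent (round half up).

1 January – 31 March 1996: 3 months at 4% → €2613000 × 4% × 3/12 = €26130.0000
1 April – 31 December 1996: 9 months at 1.9% → €2613000 × 1.9% × 9/12 = €37235.2500
Total = €63365.2500

€63365.25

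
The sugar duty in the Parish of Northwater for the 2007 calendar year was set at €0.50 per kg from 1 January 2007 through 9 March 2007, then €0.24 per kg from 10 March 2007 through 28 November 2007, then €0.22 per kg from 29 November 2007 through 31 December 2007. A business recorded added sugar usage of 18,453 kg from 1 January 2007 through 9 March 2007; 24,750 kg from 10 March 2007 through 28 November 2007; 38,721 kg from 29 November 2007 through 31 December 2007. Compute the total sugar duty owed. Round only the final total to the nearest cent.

1 January – 9 March 2007: 18,453 kg at €0.50/kg → €9226.50
10 March – 28 November 2007: 24,750 kg at €0.24/kg → €5940.00
29 November – 31 December 2007: 38,721 kg at €0.22/kg → €8518.62

€23685.12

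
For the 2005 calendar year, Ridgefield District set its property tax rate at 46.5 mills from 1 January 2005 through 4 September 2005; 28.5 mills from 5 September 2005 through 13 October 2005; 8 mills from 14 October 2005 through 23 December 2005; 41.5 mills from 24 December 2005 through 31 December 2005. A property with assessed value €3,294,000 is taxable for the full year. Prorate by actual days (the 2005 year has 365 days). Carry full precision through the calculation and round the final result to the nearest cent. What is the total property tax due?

€121,805.80

1 January – 4 September 2005: 247 days at 46.5 mills → €3,294,000 × 4.65% × 247/365 = €103,652.7041
5 September – 13 October 2005: 39 days at 28.5 mills → €3,294,000 × 2.85% × 39/365 = €10,030.9068
14 October – 23 December 2005: 71 days at 8 mills → €3,294,000 × 0.8% × 71/365 = €5,126.0055
24 December – 31 December 2005: 8 days at 41.5 mills → €3,294,000 × 4.15% × 8/365 = €2,996.1863
Total = €121,805.8027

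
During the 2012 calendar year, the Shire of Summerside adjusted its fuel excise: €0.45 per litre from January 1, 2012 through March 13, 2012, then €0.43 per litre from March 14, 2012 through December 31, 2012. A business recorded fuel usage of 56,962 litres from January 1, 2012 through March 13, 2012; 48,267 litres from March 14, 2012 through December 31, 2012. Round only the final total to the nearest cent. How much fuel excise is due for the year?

€46,387.71

January 1 – March 13, 2012: 56,962 litres at €0.45/litre → €25,632.90
March 14 – December 31, 2012: 48,267 litres at €0.43/litre → €20,754.81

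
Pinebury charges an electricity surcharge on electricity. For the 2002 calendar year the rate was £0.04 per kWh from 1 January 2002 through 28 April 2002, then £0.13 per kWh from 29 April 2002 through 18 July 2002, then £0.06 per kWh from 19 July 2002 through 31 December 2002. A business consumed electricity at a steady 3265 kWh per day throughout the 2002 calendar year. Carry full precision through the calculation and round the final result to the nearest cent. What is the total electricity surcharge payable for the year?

1 January – 28 April 2002: 118 days × 3265 kWh/day = 385,270 kWh at £0.04/kWh → £15,410.80
29 April – 18 July 2002: 81 days × 3265 kWh/day = 264,465 kWh at £0.13/kWh → £34,380.45
19 July – 31 December 2002: 166 days × 3265 kWh/day = 541,990 kWh at £0.06/kWh → £32,519.40

£82,310.65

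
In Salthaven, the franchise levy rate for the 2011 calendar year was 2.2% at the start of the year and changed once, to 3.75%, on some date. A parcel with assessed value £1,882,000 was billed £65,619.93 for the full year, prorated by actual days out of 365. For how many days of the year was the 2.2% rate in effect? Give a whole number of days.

Let d = days at the first rate; then 365 − d days at the second rate.
£1,882,000 × [2.2%·d + 3.75%·(365−d)] / 365 = £65,619.93
Solving gives d = 62, so the new rate took effect on 4 Mar 2011.

62 days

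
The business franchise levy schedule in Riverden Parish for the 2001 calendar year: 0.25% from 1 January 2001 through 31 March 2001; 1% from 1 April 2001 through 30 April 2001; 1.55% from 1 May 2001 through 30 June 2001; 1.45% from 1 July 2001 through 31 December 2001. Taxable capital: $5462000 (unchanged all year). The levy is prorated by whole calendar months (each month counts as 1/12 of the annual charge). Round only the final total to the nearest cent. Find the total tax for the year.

1 January – 31 March 2001: 3 months at 0.25% → $5462000 × 0.25% × 3/12 = $3413.7500
1 April – 30 April 2001: 1 month at 1% → $5462000 × 1% × 1/12 = $4551.6667
1 May – 30 June 2001: 2 months at 1.55% → $5462000 × 1.55% × 2/12 = $14110.1667
1 July – 31 December 2001: 6 months at 1.45% → $5462000 × 1.45% × 6/12 = $39599.5000
Total = $61675.0833

$61675.08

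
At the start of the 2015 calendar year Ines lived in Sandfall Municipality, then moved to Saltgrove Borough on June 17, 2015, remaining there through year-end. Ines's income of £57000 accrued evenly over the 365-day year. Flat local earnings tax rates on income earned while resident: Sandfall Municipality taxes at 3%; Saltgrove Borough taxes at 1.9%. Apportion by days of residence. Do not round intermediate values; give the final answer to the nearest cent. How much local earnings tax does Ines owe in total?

£1369.87

Sandfall Municipality, January 1 – June 16, 2015: 167 days → £57000 × 3% × 167/365 = £782.3836
Saltgrove Borough, June 17 – December 31, 2015: 198 days → £57000 × 1.9% × 198/365 = £587.4904
Total = £1369.8740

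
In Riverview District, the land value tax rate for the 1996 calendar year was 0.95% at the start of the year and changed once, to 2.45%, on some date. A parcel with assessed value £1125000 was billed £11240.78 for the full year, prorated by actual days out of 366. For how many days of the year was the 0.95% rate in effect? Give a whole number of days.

Let d = days at the first rate; then 366 − d days at the second rate.
£1125000 × [0.95%·d + 2.45%·(366−d)] / 366 = £11240.78
Solving gives d = 354, so the new rate took effect on December 20, 1996.

354 days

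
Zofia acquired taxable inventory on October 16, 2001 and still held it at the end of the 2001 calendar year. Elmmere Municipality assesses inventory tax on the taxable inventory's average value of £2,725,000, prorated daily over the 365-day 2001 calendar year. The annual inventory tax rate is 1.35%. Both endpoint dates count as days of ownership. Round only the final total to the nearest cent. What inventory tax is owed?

£7,760.65

Days held (October 16 – December 31, 2001): 77 out of 365
Tax = £2,725,000 × 1.35% × 77/365 = £7,760.6507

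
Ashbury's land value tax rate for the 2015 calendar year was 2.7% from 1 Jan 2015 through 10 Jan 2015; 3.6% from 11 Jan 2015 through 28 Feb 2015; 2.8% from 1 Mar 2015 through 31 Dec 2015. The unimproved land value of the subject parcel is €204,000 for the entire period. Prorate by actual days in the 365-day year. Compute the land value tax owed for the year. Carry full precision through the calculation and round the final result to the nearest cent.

€5,925.50

1 Jan – 10 Jan 2015: 10 days at 2.7% → €204,000 × 2.7% × 10/365 = €150.9041
11 Jan – 28 Feb 2015: 49 days at 3.6% → €204,000 × 3.6% × 49/365 = €985.9068
1 Mar – 31 Dec 2015: 306 days at 2.8% → €204,000 × 2.8% × 306/365 = €4,788.6904
Total = €5,925.5014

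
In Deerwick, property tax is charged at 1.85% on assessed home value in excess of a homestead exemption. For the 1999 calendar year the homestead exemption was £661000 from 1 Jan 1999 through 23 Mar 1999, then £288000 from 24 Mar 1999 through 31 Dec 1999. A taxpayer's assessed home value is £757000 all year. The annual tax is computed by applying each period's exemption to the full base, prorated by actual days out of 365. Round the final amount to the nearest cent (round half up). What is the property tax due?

1 Jan – 23 Mar 1999: 82 days, exemption £661000 → (£757000 − £661000) × 1.85% × 82/365 = £398.9918
24 Mar – 31 Dec 1999: 283 days, exemption £288000 → (£757000 − £288000) × 1.85% × 283/365 = £6727.2589
Total = £7126.2507

£7126.25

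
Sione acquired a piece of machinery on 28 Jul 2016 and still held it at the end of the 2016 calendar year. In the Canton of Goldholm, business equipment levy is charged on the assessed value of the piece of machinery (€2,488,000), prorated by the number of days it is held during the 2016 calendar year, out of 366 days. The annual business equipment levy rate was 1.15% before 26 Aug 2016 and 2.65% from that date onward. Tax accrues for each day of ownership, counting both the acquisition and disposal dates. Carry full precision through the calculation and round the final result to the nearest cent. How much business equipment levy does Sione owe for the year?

28 Jul – 25 Aug 2016: 29 days at 1.15% → €2,488,000 × 1.15% × 29/366 = €2,267.0710
26 Aug – 31 Dec 2016: 128 days at 2.65% → €2,488,000 × 2.65% × 128/366 = €23,058.1858
Total = €25,325.2568

€25,325.26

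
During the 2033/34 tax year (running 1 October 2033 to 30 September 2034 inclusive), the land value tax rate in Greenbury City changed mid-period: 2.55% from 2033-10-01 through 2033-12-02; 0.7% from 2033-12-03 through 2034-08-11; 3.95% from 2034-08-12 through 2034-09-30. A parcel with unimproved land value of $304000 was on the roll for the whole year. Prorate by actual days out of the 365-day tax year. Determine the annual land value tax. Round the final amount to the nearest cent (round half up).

$4452.14

2033-10-01 to 2033-12-02: 63 days at 2.55% → $304000 × 2.55% × 63/365 = $1338.0164
2033-12-03 to 2034-08-11: 252 days at 0.7% → $304000 × 0.7% × 252/365 = $1469.1945
2034-08-12 to 2034-09-30: 50 days at 3.95% → $304000 × 3.95% × 50/365 = $1644.9315
Total = $4452.1425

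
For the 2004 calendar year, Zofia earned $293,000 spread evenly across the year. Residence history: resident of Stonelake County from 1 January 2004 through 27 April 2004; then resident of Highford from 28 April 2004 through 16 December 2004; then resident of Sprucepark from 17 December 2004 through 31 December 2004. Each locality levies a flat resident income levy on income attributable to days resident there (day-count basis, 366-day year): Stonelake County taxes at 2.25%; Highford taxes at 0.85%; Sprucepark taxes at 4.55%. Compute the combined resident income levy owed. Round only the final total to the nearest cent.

Stonelake County, 1 January – 27 April 2004: 118 days → $293,000 × 2.25% × 118/366 = $2,125.4508
Highford, 28 April – 16 December 2004: 233 days → $293,000 × 0.85% × 233/366 = $1,585.4822
Sprucepark, 17 December – 31 December 2004: 15 days → $293,000 × 4.55% × 15/366 = $546.3730
Total = $4,257.3060

$4,257.31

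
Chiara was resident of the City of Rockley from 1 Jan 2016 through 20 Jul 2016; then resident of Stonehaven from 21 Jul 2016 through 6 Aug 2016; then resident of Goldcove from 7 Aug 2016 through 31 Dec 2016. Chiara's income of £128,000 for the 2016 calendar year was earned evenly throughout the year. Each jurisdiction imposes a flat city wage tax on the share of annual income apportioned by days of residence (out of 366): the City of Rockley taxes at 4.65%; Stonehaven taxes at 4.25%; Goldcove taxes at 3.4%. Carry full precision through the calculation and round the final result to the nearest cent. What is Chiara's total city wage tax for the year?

The City of Rockley, 1 Jan – 20 Jul 2016: 202 days → £128,000 × 4.65% × 202/366 = £3,284.9836
Stonehaven, 21 Jul – 6 Aug 2016: 17 days → £128,000 × 4.25% × 17/366 = £252.6776
Goldcove, 7 Aug – 31 Dec 2016: 147 days → £128,000 × 3.4% × 147/366 = £1,747.9344
Total = £5,285.5956

£5,285.60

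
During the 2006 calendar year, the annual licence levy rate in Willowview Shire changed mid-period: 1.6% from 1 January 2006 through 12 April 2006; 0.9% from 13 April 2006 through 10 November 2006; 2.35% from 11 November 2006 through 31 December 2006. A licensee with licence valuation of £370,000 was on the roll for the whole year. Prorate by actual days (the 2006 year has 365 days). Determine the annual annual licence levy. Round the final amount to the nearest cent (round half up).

1 January – 12 April 2006: 102 days at 1.6% → £370,000 × 1.6% × 102/365 = £1,654.3562
13 April – 10 November 2006: 212 days at 0.9% → £370,000 × 0.9% × 212/365 = £1,934.1370
11 November – 31 December 2006: 51 days at 2.35% → £370,000 × 2.35% × 51/365 = £1,214.9178
Total = £4,803.4110

£4,803.41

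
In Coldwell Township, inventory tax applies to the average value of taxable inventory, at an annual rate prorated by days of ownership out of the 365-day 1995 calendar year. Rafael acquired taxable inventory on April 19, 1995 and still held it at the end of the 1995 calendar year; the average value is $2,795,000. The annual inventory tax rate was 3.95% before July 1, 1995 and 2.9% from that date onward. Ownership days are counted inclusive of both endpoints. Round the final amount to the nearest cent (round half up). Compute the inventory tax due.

April 19 – June 30, 1995: 73 days at 3.95% → $2,795,000 × 3.95% × 73/365 = $22,080.5000
July 1 – December 31, 1995: 184 days at 2.9% → $2,795,000 × 2.9% × 184/365 = $40,860.6027
Total = $62,941.1027

$62,941.10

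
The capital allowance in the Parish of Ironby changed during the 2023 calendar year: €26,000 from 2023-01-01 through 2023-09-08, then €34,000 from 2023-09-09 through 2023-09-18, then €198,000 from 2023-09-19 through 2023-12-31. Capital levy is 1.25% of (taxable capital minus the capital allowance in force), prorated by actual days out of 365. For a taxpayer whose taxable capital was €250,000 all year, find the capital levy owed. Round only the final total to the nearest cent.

€2,184.66

2023-01-01 to 2023-09-08: 251 days, exemption €26,000 → (€250,000 − €26,000) × 1.25% × 251/365 = €1,925.4795
2023-09-09 to 2023-09-18: 10 days, exemption €34,000 → (€250,000 − €34,000) × 1.25% × 10/365 = €73.9726
2023-09-19 to 2023-12-31: 104 days, exemption €198,000 → (€250,000 − €198,000) × 1.25% × 104/365 = €185.2055
Total = €2,184.6575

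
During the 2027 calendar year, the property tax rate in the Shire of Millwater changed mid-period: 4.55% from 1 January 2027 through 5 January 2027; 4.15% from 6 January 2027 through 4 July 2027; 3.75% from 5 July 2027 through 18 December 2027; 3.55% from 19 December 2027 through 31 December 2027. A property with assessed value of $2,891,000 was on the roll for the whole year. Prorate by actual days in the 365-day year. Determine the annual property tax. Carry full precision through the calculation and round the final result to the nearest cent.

$114,226.18

1 January – 5 January 2027: 5 days at 4.55% → $2,891,000 × 4.55% × 5/365 = $1,801.9247
6 January – 4 July 2027: 180 days at 4.15% → $2,891,000 × 4.15% × 180/365 = $59,166.4932
5 July – 18 December 2027: 167 days at 3.75% → $2,891,000 × 3.75% × 167/365 = $49,602.4315
19 December – 31 December 2027: 13 days at 3.55% → $2,891,000 × 3.55% × 13/365 = $3,655.3329
Total = $114,226.1822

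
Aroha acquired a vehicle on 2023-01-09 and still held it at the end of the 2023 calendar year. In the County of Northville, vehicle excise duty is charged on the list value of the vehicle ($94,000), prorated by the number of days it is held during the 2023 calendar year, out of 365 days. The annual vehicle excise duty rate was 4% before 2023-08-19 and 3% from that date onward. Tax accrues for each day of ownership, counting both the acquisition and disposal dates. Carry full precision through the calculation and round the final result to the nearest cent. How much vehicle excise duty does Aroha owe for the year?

2023-01-09 to 2023-08-18: 222 days at 4% → $94,000 × 4% × 222/365 = $2,286.9041
2023-08-19 to 2023-12-31: 135 days at 3% → $94,000 × 3% × 135/365 = $1,043.0137
Total = $3,329.9178

$3,329.92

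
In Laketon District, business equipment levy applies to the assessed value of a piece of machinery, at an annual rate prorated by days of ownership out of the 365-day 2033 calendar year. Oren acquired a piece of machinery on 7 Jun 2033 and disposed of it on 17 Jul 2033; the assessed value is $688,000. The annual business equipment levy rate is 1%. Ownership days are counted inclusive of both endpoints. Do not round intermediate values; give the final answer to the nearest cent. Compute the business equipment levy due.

Days held (7 Jun – 17 Jul 2033): 41 out of 365
Tax = $688,000 × 1% × 41/365 = $772.8219

$772.82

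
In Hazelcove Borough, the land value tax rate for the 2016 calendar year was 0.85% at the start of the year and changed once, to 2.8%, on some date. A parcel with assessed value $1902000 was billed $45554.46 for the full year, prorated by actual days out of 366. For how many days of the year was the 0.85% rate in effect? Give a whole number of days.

76 days

Let d = days at the first rate; then 366 − d days at the second rate.
$1902000 × [0.85%·d + 2.8%·(366−d)] / 366 = $45554.46
Solving gives d = 76, so the new rate took effect on 17 March 2016.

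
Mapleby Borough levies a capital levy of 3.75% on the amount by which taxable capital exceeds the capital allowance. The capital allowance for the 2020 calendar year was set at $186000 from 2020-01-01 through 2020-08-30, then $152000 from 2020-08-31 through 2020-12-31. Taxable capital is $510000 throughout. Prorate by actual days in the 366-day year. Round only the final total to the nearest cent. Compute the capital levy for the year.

$12578.48

2020-01-01 to 2020-08-30: 243 days, exemption $186000 → ($510000 − $186000) × 3.75% × 243/366 = $8066.8033
2020-08-31 to 2020-12-31: 123 days, exemption $152000 → ($510000 − $152000) × 3.75% × 123/366 = $4511.6803
Total = $12578.4836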